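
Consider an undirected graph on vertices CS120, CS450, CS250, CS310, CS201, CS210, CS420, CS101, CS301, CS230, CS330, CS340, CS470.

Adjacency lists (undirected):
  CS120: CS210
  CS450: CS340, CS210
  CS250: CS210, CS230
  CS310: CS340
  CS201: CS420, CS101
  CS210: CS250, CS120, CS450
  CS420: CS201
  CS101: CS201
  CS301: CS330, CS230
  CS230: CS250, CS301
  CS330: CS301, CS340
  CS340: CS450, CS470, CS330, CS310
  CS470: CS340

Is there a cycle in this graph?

DFS, tracking each vertex's parent; an edge to a visited non-parent vertex closes a cycle.
Start from CS301:
visit CS301 (parent –)
  visit CS330 (parent CS301)
    CS330–CS301: parent, skip
    visit CS340 (parent CS330)
      visit CS450 (parent CS340)
        CS450–CS340: parent, skip
        visit CS210 (parent CS450)
          visit CS250 (parent CS210)
            CS250–CS210: parent, skip
            visit CS230 (parent CS250)
              CS230–CS250: parent, skip
              CS230–CS301: CS301 visited and ≠ parent → cycle
Cycle: CS301 – CS330 – CS340 – CS450 – CS210 – CS250 – CS230 – CS301.

Yes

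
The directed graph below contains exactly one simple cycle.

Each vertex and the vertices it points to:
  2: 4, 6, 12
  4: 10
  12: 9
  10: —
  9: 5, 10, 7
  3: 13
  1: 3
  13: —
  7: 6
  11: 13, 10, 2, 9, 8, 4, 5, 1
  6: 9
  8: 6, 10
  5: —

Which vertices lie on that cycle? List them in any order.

6, 7, 9

DFS with gray/black marking from 6:
6 gray
  9 gray
    5 gray
    5 black
    10 gray
    10 black
    7 gray
      7→6: 6 is gray → back edge
Back edge closes the cycle 6 → 9 → 7 → 6; its vertices are {6, 7, 9}.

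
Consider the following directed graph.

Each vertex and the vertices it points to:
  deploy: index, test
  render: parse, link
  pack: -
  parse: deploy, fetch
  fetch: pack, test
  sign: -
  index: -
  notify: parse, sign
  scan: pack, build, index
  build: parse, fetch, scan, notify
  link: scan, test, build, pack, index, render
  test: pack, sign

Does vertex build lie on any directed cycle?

build is on a cycle iff build can reach itself via ≥1 edge.
build → scan → build — yes.

Yes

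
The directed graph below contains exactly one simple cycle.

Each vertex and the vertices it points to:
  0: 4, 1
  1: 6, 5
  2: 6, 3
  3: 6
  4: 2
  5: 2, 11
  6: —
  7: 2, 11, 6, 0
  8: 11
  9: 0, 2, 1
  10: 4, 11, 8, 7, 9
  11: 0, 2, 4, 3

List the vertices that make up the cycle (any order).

0, 1, 5, 11

DFS with gray/black marking from 11:
11 gray
  0 gray
    4 gray
      2 gray
        6 gray
        6 black
        3 gray
          3→6: 6 black — skip
        3 black
      2 black
    4 black
    1 gray
      1→6: 6 black — skip
      5 gray
        5→2: 2 black — skip
        5→11: 11 is gray → back edge
Back edge closes the cycle 11 → 0 → 1 → 5 → 11; its vertices are {0, 1, 5, 11}.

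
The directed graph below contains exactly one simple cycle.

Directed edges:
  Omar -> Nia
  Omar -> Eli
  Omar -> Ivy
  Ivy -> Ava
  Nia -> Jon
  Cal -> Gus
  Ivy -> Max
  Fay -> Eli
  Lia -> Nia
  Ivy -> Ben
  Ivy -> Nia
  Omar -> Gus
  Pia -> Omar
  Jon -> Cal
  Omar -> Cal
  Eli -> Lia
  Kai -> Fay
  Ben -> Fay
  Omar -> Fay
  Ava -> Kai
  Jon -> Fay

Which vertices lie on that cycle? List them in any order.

Eli, Fay, Jon, Lia, Nia

DFS with gray/black marking from Nia:
Nia gray
  Jon gray
    Cal gray
      Gus gray
      Gus black
    Cal black
    Fay gray
      Eli gray
        Lia gray
          Lia→Nia: Nia is gray → back edge
Back edge closes the cycle Nia → Jon → Fay → Eli → Lia → Nia; its vertices are {Eli, Fay, Jon, Lia, Nia}.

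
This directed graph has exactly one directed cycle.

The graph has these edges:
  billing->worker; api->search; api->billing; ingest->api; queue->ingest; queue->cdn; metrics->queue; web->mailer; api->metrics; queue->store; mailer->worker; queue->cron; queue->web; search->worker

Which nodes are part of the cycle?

api, queue, ingest, metrics

DFS with gray/black marking from queue:
queue gray
  cron gray
  cron black
  ingest gray
    api gray
      search gray
        worker gray
        worker black
      search black
      billing gray
        billing→worker: worker black — skip
      billing black
      metrics gray
        metrics→queue: queue is gray → back edge
Back edge closes the cycle queue → ingest → api → metrics → queue; its vertices are {api, queue, ingest, metrics}.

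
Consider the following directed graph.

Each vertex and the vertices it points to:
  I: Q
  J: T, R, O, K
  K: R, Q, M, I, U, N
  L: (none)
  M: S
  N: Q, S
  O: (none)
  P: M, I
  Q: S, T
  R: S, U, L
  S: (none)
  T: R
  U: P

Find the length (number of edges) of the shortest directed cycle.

For each vertex v, BFS finds the shortest path from v back to v.
The shortest such closed walk is T → R → U → P → I → Q → T, length 6.

6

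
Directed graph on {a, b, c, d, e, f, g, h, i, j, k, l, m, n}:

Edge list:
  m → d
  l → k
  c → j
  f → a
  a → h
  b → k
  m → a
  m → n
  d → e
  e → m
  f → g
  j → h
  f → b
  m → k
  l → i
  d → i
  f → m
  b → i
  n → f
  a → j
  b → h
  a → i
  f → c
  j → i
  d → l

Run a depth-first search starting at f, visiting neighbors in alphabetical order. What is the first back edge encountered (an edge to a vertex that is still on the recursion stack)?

DFS from f (visiting neighbors in alphabetical order); mark gray on enter, black on exit:
f gray
  a gray
    h gray
    h black
    i gray
    i black
    j gray
      j→h: h black — skip
      j→i: i black — skip
    j black
  a black
  b gray
    b→h: h black — skip
    b→i: i black — skip
    k gray
    k black
  b black
  c gray
    c→j: j black — skip
  c black
  g gray
  g black
  m gray
    m→a: a black — skip
    d gray
      e gray
        e→m: m is gray → back edge
First back edge: e → m.

e→m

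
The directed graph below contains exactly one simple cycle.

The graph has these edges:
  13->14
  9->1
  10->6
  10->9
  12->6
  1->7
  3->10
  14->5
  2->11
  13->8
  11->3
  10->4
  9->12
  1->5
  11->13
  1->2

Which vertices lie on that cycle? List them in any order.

1, 2, 3, 9, 10, 11

DFS with gray/black marking from 11:
11 gray
  3 gray
    10 gray
      4 gray
      4 black
      9 gray
        12 gray
          6 gray
          6 black
        12 black
        1 gray
          2 gray
            2→11: 11 is gray → back edge
Back edge closes the cycle 11 → 3 → 10 → 9 → 1 → 2 → 11; its vertices are {1, 2, 3, 9, 10, 11}.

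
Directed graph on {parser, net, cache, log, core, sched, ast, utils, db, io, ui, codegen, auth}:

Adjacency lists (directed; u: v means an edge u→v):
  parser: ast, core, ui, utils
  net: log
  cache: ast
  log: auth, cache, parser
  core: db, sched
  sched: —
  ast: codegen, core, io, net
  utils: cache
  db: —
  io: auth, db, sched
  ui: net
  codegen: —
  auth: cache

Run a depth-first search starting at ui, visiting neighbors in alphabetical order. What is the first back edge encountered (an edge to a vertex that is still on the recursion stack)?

DFS from ui (visiting neighbors in alphabetical order); mark gray on enter, black on exit:
ui gray
  net gray
    log gray
      auth gray
        cache gray
          ast gray
            codegen gray
            codegen black
            core gray
              db gray
              db black
              sched gray
              sched black
            core black
            io gray
              io→auth: auth is gray → back edge
First back edge: io → auth.

io->auth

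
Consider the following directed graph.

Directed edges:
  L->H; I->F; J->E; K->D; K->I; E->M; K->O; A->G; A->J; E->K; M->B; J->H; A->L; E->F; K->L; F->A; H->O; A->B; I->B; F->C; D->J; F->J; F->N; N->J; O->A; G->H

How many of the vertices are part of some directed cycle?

12

A vertex is on a directed cycle iff it belongs to a strongly connected component of size ≥ 2 (or has a self-loop).
The vertices on cycles are {A, D, E, F, G, H, I, J, K, L, N, O} — 12 in total.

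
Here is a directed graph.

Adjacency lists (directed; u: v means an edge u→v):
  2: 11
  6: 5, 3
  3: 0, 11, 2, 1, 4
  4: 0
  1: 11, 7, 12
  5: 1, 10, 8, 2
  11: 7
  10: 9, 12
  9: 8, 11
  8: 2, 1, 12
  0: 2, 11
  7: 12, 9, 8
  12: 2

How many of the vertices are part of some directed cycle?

A vertex is on a directed cycle iff it belongs to a strongly connected component of size ≥ 2 (or has a self-loop).
The vertices on cycles are {1, 2, 7, 8, 9, 11, 12} — 7 in total.

7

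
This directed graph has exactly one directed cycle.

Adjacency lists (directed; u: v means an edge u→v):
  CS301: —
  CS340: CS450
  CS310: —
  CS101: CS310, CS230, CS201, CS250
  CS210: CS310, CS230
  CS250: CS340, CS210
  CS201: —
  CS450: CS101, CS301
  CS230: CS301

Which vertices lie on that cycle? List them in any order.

CS101, CS250, CS340, CS450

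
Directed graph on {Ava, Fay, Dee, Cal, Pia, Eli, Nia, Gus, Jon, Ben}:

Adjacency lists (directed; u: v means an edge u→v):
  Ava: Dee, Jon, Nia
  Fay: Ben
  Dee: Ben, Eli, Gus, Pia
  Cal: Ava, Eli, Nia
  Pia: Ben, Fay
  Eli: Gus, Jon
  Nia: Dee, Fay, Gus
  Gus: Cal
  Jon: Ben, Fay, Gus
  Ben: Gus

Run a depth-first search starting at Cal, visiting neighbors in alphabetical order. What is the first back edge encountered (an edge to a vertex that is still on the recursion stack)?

DFS from Cal (visiting neighbors in alphabetical order); mark gray on enter, black on exit:
Cal gray
  Ava gray
    Dee gray
      Ben gray
        Gus gray
          Gus→Cal: Cal is gray → back edge
First back edge: Gus → Cal.

Gus->Cal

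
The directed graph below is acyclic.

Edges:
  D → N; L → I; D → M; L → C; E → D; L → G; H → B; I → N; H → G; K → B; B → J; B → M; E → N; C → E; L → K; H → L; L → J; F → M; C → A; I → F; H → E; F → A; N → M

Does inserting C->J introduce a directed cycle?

No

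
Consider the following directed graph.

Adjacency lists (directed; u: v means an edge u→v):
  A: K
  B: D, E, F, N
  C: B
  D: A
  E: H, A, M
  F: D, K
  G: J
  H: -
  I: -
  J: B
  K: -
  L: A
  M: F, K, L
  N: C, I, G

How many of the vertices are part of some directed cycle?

5

A vertex is on a directed cycle iff it belongs to a strongly connected component of size ≥ 2 (or has a self-loop).
The vertices on cycles are {B, C, G, J, N} — 5 in total.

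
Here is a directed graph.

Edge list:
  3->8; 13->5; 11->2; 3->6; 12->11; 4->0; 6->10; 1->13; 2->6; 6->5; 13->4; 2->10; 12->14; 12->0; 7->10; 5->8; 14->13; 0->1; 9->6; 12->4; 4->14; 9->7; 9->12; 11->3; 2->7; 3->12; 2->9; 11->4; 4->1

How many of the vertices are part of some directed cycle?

10

A vertex is on a directed cycle iff it belongs to a strongly connected component of size ≥ 2 (or has a self-loop).
The vertices on cycles are {0, 1, 2, 3, 4, 9, 11, 12, 13, 14} — 10 in total.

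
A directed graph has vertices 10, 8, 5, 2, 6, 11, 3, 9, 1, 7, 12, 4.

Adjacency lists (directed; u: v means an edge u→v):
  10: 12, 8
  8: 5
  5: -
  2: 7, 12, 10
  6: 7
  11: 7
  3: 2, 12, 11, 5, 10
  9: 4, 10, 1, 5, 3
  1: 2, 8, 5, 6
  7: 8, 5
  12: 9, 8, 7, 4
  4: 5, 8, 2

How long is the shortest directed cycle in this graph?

3

For each vertex v, BFS finds the shortest path from v back to v.
The shortest such closed walk is 9 → 3 → 12 → 9, length 3.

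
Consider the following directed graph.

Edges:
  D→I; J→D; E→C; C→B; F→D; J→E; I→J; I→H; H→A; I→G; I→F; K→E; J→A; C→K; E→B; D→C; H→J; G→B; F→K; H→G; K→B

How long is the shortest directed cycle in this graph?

3

For each vertex v, BFS finds the shortest path from v back to v.
The shortest such closed walk is D → I → F → D, length 3.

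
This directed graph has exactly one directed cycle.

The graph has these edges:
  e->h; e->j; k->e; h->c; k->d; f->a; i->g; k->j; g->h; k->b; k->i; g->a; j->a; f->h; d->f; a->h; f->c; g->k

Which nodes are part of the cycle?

g, i, k

DFS with gray/black marking from i:
i gray
  g gray
    k gray
      k→i: i is gray → back edge
Back edge closes the cycle i → g → k → i; its vertices are {g, i, k}.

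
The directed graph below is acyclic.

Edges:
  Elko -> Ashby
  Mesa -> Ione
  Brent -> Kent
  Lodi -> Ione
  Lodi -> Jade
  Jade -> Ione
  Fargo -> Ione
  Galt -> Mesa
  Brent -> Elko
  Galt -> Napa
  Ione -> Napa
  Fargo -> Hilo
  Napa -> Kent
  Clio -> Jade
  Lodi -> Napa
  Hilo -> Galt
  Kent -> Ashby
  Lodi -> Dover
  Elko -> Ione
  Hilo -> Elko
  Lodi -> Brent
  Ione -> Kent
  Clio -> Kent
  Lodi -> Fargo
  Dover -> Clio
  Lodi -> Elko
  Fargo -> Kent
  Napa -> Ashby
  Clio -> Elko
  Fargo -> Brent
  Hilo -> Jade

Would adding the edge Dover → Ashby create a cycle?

Adding Dover→Ashby creates a cycle iff Ashby can already reach Dover.
Explore from Ashby: no path reaches Dover. The graph stays acyclic.

No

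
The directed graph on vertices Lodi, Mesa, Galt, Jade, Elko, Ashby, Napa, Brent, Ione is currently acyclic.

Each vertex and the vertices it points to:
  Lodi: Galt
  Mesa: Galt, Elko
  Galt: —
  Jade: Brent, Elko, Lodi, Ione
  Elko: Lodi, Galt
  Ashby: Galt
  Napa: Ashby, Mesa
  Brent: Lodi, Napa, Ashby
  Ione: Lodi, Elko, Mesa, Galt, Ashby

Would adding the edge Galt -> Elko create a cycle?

Yes

Adding Galt→Elko creates a cycle iff Elko can already reach Galt.
Path from Elko: Elko → Galt.
So Elko → … → Galt → Elko is a cycle.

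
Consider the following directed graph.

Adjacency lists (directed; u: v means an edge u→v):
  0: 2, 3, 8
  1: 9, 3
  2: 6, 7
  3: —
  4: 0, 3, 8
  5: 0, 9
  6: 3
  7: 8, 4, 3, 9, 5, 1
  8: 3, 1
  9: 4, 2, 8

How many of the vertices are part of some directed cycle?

8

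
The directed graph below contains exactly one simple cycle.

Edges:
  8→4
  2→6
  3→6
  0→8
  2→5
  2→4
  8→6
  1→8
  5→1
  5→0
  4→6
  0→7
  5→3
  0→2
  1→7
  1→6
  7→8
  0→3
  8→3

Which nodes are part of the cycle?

0, 2, 5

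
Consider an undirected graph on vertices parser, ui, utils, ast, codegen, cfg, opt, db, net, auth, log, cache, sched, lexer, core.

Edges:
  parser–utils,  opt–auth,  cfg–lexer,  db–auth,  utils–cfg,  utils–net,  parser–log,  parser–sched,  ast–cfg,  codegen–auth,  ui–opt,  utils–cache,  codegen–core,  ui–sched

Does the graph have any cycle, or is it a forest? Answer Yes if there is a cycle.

No

DFS, tracking each vertex's parent; an edge to a visited non-parent vertex closes a cycle.
Start from log:
visit log (parent –)
  visit parser (parent log)
    parser–log: parent, skip
    visit utils (parent parser)
      visit cfg (parent utils)
        visit ast (parent cfg)
          ast–cfg: parent, skip
        cfg–utils: parent, skip
        visit lexer (parent cfg)
          lexer–cfg: parent, skip
      utils–parser: parent, skip
      visit cache (parent utils)
        cache–utils: parent, skip
      visit net (parent utils)
        net–utils: parent, skip
    visit sched (parent parser)
      visit ui (parent sched)
        ui–sched: parent, skip
        visit opt (parent ui)
          opt–ui: parent, skip
          visit auth (parent opt)
            visit codegen (parent auth)
              visit core (parent codegen)
                core–codegen: parent, skip
              codegen–auth: parent, skip
            auth–opt: parent, skip
            visit db (parent auth)
              db–auth: parent, skip
      sched–parser: parent, skip
No non-parent visited neighbor found — the graph is a forest.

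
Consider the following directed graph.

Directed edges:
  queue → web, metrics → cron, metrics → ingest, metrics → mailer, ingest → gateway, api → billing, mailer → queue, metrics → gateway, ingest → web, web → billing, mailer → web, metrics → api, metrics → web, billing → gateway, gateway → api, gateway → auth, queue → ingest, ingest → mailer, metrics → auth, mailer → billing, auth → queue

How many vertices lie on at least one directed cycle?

A vertex is on a directed cycle iff it belongs to a strongly connected component of size ≥ 2 (or has a self-loop).
The vertices on cycles are {api, web, auth, queue, ingest, mailer, billing, gateway} — 8 in total.

8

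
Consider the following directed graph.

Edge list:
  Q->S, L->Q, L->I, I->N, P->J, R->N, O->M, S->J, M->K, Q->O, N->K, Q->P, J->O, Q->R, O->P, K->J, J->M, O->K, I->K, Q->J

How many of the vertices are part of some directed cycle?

5

A vertex is on a directed cycle iff it belongs to a strongly connected component of size ≥ 2 (or has a self-loop).
The vertices on cycles are {J, K, M, O, P} — 5 in total.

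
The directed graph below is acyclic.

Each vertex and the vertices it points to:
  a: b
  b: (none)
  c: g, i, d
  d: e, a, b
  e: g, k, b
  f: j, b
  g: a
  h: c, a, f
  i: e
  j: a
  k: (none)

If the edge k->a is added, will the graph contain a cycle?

No

Adding k→a creates a cycle iff a can already reach k.
Explore from a: no path reaches k. The graph stays acyclic.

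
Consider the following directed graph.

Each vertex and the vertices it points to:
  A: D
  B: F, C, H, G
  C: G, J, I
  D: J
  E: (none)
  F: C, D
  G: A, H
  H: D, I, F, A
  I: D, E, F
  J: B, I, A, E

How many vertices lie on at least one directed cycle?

9

A vertex is on a directed cycle iff it belongs to a strongly connected component of size ≥ 2 (or has a self-loop).
The vertices on cycles are {A, B, C, D, F, G, H, I, J} — 9 in total.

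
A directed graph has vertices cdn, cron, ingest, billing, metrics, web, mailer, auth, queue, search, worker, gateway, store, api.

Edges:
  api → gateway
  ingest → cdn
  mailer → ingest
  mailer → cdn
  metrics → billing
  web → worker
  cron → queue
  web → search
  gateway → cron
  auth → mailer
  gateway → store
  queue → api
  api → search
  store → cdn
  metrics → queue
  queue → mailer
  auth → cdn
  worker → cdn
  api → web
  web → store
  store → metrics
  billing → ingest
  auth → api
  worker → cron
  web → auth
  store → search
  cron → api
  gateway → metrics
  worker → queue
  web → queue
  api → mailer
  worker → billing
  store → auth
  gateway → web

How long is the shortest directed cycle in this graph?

3

For each vertex v, BFS finds the shortest path from v back to v.
The shortest such closed walk is api → web → queue → api, length 3.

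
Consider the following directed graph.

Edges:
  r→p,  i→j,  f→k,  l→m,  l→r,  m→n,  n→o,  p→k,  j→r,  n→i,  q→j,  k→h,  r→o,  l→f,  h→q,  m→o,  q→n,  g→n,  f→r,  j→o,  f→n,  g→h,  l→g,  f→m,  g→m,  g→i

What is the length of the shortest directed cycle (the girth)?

6

For each vertex v, BFS finds the shortest path from v back to v.
The shortest such closed walk is h → q → j → r → p → k → h, length 6.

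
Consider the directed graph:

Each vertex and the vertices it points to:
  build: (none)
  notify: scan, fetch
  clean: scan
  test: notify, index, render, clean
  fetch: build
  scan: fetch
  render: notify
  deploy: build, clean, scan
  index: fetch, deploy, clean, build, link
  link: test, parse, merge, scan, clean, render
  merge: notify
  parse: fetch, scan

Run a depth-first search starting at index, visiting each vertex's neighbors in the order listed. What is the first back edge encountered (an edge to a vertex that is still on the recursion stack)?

test->index

DFS from index (visiting each vertex's neighbors in the order listed); mark gray on enter, black on exit:
index gray
  fetch gray
    build gray
    build black
  fetch black
  deploy gray
    deploy→build: build black — skip
    clean gray
      scan gray
        scan→fetch: fetch black — skip
      scan black
    clean black
    deploy→scan: scan black — skip
  deploy black
  index→clean: clean black — skip
  index→build: build black — skip
  link gray
    test gray
      notify gray
        notify→scan: scan black — skip
        notify→fetch: fetch black — skip
      notify black
      test→index: index is gray → back edge
First back edge: test → index.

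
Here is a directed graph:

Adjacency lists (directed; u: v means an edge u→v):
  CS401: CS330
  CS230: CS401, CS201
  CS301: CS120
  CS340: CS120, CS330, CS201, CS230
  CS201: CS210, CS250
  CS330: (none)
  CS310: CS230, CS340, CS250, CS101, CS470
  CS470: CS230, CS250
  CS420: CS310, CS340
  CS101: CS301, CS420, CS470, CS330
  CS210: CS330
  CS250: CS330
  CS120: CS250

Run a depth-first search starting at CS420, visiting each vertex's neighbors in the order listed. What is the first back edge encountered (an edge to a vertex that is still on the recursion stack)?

DFS from CS420 (visiting each vertex's neighbors in the order listed); mark gray on enter, black on exit:
CS420 gray
  CS310 gray
    CS230 gray
      CS401 gray
        CS330 gray
        CS330 black
      CS401 black
      CS201 gray
        CS210 gray
          CS210→CS330: CS330 black — skip
        CS210 black
        CS250 gray
          CS250→CS330: CS330 black — skip
        CS250 black
      CS201 black
    CS230 black
    CS340 gray
      CS120 gray
        CS120→CS250: CS250 black — skip
      CS120 black
      CS340→CS330: CS330 black — skip
      CS340→CS201: CS201 black — skip
      CS340→CS230: CS230 black — skip
    CS340 black
    CS310→CS250: CS250 black — skip
    CS101 gray
      CS301 gray
        CS301→CS120: CS120 black — skip
      CS301 black
      CS101→CS420: CS420 is gray → back edge
First back edge: CS101 → CS420.

CS101→CS420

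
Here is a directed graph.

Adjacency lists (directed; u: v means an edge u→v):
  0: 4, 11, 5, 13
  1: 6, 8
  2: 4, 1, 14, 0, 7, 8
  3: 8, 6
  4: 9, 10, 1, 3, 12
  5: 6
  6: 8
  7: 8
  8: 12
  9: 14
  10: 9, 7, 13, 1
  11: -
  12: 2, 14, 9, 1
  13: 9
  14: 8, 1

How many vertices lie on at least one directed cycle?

A vertex is on a directed cycle iff it belongs to a strongly connected component of size ≥ 2 (or has a self-loop).
The vertices on cycles are {0, 1, 2, 3, 4, 5, 6, 7, 8, 9, 10, 12, 13, 14} — 14 in total.

14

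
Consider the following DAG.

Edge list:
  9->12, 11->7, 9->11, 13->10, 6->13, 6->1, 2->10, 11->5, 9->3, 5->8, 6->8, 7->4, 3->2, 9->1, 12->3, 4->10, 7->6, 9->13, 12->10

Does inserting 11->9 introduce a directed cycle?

Yes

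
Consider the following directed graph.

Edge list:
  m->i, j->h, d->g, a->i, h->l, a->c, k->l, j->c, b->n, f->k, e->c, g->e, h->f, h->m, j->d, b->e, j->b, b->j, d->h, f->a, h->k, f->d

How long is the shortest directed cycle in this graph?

For each vertex v, BFS finds the shortest path from v back to v.
The shortest such closed walk is j → b → j, length 2.

2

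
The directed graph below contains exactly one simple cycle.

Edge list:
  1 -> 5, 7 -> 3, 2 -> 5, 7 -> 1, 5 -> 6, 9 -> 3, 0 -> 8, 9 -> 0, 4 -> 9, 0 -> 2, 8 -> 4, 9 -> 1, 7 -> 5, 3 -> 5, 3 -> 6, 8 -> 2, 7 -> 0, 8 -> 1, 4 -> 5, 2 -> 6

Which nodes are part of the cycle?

0, 4, 8, 9

DFS with gray/black marking from 0:
0 gray
  2 gray
    5 gray
      6 gray
      6 black
    5 black
    2→6: 6 black — skip
  2 black
  8 gray
    4 gray
      4→5: 5 black — skip
      9 gray
        9→0: 0 is gray → back edge
Back edge closes the cycle 0 → 8 → 4 → 9 → 0; its vertices are {0, 4, 8, 9}.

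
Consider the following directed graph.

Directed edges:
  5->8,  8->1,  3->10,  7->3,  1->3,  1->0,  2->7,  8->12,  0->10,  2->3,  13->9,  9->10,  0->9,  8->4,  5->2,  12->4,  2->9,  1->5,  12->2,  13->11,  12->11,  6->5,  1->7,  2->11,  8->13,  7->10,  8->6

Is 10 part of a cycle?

10 lies on a cycle iff there is a path from 10 back to itself.
Exploring from 10, it never reaches itself; equivalently, its strongly connected component is a singleton.

No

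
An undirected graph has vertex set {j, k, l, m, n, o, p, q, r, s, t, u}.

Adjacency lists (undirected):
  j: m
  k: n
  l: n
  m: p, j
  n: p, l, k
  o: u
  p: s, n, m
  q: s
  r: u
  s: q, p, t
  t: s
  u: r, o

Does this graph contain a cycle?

No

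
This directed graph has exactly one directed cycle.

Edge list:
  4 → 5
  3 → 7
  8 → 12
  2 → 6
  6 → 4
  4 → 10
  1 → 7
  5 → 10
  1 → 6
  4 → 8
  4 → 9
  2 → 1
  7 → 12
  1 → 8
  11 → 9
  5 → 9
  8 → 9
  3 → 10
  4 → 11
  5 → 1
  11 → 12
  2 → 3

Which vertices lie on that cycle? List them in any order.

1, 4, 5, 6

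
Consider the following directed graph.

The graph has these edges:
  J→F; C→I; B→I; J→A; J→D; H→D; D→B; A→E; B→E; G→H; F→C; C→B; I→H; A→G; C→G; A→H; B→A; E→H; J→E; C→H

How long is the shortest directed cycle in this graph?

4

For each vertex v, BFS finds the shortest path from v back to v.
The shortest such closed walk is D → B → E → H → D, length 4.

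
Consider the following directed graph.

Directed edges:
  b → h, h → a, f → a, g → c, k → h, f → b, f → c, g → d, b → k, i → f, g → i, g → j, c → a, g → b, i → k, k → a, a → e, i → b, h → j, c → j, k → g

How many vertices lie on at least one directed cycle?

A vertex is on a directed cycle iff it belongs to a strongly connected component of size ≥ 2 (or has a self-loop).
The vertices on cycles are {b, f, g, i, k} — 5 in total.

5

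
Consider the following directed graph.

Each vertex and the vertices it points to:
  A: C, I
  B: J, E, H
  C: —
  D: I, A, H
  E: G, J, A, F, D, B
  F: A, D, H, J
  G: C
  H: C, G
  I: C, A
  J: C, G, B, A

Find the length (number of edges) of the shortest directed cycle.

2

For each vertex v, BFS finds the shortest path from v back to v.
The shortest such closed walk is E → B → E, length 2.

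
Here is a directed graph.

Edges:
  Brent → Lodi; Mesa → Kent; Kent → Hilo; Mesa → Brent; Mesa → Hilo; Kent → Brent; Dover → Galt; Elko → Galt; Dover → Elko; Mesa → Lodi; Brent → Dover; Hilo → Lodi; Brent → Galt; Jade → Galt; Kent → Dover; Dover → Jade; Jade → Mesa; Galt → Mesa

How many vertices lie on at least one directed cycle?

7

A vertex is on a directed cycle iff it belongs to a strongly connected component of size ≥ 2 (or has a self-loop).
The vertices on cycles are {Elko, Galt, Jade, Kent, Mesa, Brent, Dover} — 7 in total.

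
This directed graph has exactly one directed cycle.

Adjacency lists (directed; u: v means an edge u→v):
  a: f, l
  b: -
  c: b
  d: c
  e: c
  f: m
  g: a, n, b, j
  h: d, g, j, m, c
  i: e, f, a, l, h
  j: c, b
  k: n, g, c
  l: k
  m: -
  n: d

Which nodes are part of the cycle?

a, g, k, l

DFS with gray/black marking from a:
a gray
  f gray
    m gray
    m black
  f black
  l gray
    k gray
      n gray
        d gray
          c gray
            b gray
            b black
          c black
        d black
      n black
      g gray
        g→a: a is gray → back edge
Back edge closes the cycle a → l → k → g → a; its vertices are {a, g, k, l}.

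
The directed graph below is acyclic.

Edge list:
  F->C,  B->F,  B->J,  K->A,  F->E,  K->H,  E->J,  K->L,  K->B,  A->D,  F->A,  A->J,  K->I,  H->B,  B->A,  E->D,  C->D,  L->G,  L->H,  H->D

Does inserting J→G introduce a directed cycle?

Adding J→G creates a cycle iff G can already reach J.
Explore from G: no path reaches J. The graph stays acyclic.

No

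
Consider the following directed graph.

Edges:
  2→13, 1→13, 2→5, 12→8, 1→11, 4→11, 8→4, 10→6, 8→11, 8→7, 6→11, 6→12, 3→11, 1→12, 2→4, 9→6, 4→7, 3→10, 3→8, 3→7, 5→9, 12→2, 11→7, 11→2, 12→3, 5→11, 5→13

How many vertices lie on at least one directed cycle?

10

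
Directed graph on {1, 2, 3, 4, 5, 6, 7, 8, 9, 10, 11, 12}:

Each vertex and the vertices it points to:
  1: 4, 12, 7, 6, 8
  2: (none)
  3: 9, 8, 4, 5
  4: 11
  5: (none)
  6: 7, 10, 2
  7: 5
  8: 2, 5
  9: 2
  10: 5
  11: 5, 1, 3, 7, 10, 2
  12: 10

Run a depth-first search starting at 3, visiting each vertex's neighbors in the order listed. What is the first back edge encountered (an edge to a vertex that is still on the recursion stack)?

1→4

DFS from 3 (visiting each vertex's neighbors in the order listed); mark gray on enter, black on exit:
3 gray
  9 gray
    2 gray
    2 black
  9 black
  8 gray
    8→2: 2 black — skip
    5 gray
    5 black
  8 black
  4 gray
    11 gray
      11→5: 5 black — skip
      1 gray
        1→4: 4 is gray → back edge
First back edge: 1 → 4.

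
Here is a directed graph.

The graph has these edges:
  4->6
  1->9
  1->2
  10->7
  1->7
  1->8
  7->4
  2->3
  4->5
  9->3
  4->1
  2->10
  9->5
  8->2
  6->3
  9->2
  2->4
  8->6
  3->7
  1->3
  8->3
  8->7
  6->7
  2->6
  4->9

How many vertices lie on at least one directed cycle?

9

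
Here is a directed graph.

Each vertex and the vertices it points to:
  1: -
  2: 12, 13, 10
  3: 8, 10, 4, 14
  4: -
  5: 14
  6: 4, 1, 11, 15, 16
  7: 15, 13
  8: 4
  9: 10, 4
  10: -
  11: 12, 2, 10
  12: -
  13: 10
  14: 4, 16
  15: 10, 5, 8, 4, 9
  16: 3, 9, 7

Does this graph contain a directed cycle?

DFS with white/gray/black marking, starting from 3:
3 gray
  8 gray
    4 gray
    4 black
  8 black
  10 gray
  10 black
  3→4: 4 black — skip
  14 gray
    14→4: 4 black — skip
    16 gray
      16→3: 3 is gray → back edge
Back edge found, so a cycle exists: 3 → 14 → 16 → 3.

Yes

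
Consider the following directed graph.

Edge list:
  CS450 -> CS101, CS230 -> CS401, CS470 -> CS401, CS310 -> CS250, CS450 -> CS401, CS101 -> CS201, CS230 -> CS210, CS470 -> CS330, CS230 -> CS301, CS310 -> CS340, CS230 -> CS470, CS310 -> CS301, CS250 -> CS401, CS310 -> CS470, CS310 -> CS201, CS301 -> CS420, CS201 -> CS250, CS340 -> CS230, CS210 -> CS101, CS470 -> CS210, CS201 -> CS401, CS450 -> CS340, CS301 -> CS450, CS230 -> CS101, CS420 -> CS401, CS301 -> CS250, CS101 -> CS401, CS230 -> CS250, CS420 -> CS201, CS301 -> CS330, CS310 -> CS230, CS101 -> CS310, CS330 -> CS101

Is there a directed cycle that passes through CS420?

No

CS420 lies on a cycle iff there is a path from CS420 back to itself.
Exploring from CS420, it never reaches itself; equivalently, its strongly connected component is a singleton.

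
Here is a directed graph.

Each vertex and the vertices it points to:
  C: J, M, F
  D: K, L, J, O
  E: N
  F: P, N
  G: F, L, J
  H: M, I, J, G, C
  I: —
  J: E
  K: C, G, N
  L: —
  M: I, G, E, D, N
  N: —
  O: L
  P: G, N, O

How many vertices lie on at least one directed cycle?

7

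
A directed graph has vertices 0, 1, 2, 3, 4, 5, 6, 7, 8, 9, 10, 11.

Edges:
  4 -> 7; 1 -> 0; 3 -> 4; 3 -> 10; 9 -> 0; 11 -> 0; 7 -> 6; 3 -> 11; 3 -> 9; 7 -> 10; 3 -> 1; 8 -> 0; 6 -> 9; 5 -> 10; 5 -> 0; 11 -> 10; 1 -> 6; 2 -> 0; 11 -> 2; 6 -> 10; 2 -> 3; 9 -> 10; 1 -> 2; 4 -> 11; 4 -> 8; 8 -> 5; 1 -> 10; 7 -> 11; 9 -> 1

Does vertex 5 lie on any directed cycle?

5 lies on a cycle iff there is a path from 5 back to itself.
Exploring from 5, it never reaches itself; equivalently, its strongly connected component is a singleton.

No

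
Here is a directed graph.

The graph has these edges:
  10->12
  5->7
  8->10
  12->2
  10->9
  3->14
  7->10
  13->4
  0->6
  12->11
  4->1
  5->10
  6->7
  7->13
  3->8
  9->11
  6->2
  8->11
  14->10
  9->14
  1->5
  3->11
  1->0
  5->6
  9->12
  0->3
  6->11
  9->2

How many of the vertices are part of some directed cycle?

10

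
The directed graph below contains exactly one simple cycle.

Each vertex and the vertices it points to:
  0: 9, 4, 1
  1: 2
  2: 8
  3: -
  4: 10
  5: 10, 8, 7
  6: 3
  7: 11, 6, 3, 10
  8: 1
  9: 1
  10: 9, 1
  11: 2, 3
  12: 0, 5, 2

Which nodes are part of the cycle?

1, 2, 8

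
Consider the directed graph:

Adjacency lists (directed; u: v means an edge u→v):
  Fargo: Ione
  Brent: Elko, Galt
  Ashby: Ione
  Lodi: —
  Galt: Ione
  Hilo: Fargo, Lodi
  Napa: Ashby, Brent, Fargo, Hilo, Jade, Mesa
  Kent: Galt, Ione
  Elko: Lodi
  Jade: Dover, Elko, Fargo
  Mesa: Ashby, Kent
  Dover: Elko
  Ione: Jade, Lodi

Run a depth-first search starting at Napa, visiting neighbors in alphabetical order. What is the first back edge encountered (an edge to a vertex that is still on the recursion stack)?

Fargo->Ione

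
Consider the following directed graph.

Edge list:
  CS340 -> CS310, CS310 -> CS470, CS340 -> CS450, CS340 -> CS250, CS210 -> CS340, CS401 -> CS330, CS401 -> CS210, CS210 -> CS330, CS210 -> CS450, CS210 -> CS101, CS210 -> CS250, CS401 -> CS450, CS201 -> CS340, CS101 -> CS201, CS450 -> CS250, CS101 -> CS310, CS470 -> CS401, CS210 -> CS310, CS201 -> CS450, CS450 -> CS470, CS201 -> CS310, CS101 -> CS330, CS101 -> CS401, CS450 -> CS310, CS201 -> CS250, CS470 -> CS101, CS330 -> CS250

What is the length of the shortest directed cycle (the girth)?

3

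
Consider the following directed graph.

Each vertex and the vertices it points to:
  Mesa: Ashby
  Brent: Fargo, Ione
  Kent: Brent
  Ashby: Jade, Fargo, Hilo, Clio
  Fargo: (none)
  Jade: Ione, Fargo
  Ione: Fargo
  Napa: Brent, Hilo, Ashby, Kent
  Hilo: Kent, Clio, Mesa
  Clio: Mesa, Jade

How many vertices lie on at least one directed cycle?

4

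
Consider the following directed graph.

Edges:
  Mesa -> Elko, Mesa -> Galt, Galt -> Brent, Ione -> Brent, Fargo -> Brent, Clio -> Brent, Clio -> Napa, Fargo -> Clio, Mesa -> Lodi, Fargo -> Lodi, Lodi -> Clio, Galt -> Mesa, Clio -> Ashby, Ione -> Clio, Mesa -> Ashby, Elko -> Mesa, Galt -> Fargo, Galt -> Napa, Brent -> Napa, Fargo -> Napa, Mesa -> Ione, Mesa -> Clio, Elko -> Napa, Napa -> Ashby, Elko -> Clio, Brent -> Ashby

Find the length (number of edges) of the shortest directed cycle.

For each vertex v, BFS finds the shortest path from v back to v.
The shortest such closed walk is Mesa → Elko → Mesa, length 2.

2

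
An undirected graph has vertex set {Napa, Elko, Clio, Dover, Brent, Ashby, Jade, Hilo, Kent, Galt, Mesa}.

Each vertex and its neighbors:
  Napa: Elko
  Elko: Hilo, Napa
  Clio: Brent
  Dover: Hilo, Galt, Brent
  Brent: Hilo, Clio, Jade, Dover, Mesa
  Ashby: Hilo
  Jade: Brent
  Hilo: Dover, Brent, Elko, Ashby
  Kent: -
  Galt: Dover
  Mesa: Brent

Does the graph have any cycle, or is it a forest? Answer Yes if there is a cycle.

DFS, tracking each vertex's parent; an edge to a visited non-parent vertex closes a cycle.
Start from Jade:
visit Jade (parent –)
  visit Brent (parent Jade)
    visit Hilo (parent Brent)
      visit Dover (parent Hilo)
        Dover–Hilo: parent, skip
        visit Galt (parent Dover)
          Galt–Dover: parent, skip
        Dover–Brent: Brent visited and ≠ parent → cycle
Cycle: Brent – Hilo – Dover – Brent.

Yes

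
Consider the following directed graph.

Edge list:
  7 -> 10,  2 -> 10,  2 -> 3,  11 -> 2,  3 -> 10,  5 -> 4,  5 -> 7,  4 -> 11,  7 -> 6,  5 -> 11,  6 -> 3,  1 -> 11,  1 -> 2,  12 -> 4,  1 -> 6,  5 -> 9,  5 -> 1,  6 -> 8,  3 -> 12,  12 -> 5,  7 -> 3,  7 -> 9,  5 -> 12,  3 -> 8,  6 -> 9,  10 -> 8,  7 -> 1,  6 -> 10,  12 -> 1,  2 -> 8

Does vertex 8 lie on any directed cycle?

No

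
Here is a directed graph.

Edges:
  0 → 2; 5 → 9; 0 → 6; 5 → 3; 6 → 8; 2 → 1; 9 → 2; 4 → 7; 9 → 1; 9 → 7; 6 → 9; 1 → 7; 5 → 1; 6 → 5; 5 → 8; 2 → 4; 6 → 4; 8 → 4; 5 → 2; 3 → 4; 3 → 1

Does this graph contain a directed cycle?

No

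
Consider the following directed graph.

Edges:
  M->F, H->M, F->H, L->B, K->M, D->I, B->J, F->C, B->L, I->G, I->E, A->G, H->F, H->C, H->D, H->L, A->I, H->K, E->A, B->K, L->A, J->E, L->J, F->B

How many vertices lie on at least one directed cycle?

9

A vertex is on a directed cycle iff it belongs to a strongly connected component of size ≥ 2 (or has a self-loop).
The vertices on cycles are {A, B, E, F, H, I, K, L, M} — 9 in total.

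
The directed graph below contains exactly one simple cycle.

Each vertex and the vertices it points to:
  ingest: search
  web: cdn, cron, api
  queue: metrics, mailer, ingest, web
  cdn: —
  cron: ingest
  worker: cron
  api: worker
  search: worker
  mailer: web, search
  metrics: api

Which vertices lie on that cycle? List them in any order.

cron, ingest, search, worker

DFS with gray/black marking from ingest:
ingest gray
  search gray
    worker gray
      cron gray
        cron→ingest: ingest is gray → back edge
Back edge closes the cycle ingest → search → worker → cron → ingest; its vertices are {cron, ingest, search, worker}.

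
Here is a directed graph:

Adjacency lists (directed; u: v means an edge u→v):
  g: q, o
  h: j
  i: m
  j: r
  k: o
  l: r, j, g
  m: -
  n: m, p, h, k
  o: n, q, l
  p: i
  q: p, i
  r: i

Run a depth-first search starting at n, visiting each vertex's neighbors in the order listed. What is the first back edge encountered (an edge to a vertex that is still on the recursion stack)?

DFS from n (visiting each vertex's neighbors in the order listed); mark gray on enter, black on exit:
n gray
  m gray
  m black
  p gray
    i gray
      i→m: m black — skip
    i black
  p black
  h gray
    j gray
      r gray
        r→i: i black — skip
      r black
    j black
  h black
  k gray
    o gray
      o→n: n is gray → back edge
First back edge: o → n.

o→n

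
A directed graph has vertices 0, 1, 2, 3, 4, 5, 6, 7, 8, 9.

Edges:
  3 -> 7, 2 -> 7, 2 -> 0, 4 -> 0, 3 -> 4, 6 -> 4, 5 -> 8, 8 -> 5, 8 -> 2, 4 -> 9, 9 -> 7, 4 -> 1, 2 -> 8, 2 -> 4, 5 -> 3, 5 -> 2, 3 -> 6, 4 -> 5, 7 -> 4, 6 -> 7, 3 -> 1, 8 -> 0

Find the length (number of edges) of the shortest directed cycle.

2

For each vertex v, BFS finds the shortest path from v back to v.
The shortest such closed walk is 5 → 8 → 5, length 2.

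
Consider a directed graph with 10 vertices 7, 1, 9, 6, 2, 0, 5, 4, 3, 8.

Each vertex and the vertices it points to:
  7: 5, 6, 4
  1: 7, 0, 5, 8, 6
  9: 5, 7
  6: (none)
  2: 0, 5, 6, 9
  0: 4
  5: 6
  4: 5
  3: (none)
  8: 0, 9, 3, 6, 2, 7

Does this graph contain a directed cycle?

DFS with white/gray/black marking, starting from 8:
8 gray
  0 gray
    4 gray
      5 gray
        6 gray
        6 black
      5 black
    4 black
  0 black
  9 gray
    9→5: 5 black — skip
    7 gray
      7→5: 5 black — skip
      7→6: 6 black — skip
      7→4: 4 black — skip
    7 black
  9 black
  3 gray
  3 black
  8→6: 6 black — skip
  2 gray
    2→0: 0 black — skip
    2→5: 5 black — skip
    2→6: 6 black — skip
    2→9: 9 black — skip
  2 black
  8→7: 7 black — skip
8 black
1 gray
  1→7: 7 black — skip
  1→0: 0 black — skip
  1→5: 5 black — skip
  1→8: 8 black — skip
  1→6: 6 black — skip
1 black
Every edge goes to a white or black vertex — no back edge, so the graph is acyclic.

No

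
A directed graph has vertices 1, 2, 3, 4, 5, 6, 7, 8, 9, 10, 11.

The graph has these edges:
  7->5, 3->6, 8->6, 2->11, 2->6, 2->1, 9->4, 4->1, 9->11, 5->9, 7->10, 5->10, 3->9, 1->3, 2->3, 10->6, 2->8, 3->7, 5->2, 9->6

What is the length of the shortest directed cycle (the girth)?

For each vertex v, BFS finds the shortest path from v back to v.
The shortest such closed walk is 2 → 3 → 7 → 5 → 2, length 4.

4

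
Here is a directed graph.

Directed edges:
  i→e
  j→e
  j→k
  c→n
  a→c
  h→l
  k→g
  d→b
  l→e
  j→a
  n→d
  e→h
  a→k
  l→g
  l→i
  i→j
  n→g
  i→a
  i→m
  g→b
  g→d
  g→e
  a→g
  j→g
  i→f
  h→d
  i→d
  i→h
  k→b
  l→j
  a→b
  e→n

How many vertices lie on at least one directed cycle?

10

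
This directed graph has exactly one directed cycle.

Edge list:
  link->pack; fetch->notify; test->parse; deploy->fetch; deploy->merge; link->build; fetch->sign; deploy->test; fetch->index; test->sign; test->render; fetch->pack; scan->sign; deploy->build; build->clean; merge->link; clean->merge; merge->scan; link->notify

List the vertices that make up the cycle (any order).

link, build, clean, merge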